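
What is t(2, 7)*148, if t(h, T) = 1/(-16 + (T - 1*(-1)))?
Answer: -37/2 ≈ -18.500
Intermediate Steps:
t(h, T) = 1/(-15 + T) (t(h, T) = 1/(-16 + (T + 1)) = 1/(-16 + (1 + T)) = 1/(-15 + T))
t(2, 7)*148 = 148/(-15 + 7) = 148/(-8) = -⅛*148 = -37/2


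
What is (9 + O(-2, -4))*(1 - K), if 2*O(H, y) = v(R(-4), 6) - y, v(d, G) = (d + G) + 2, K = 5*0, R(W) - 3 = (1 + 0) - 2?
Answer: 16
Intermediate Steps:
R(W) = 2 (R(W) = 3 + ((1 + 0) - 2) = 3 + (1 - 2) = 3 - 1 = 2)
K = 0
v(d, G) = 2 + G + d (v(d, G) = (G + d) + 2 = 2 + G + d)
O(H, y) = 5 - y/2 (O(H, y) = ((2 + 6 + 2) - y)/2 = (10 - y)/2 = 5 - y/2)
(9 + O(-2, -4))*(1 - K) = (9 + (5 - ½*(-4)))*(1 - 1*0) = (9 + (5 + 2))*(1 + 0) = (9 + 7)*1 = 16*1 = 16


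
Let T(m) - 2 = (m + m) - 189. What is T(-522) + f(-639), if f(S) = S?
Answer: -1870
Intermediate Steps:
T(m) = -187 + 2*m (T(m) = 2 + ((m + m) - 189) = 2 + (2*m - 189) = 2 + (-189 + 2*m) = -187 + 2*m)
T(-522) + f(-639) = (-187 + 2*(-522)) - 639 = (-187 - 1044) - 639 = -1231 - 639 = -1870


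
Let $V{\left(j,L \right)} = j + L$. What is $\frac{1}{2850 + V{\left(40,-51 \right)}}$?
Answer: $\frac{1}{2839} \approx 0.00035224$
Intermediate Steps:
$V{\left(j,L \right)} = L + j$
$\frac{1}{2850 + V{\left(40,-51 \right)}} = \frac{1}{2850 + \left(-51 + 40\right)} = \frac{1}{2850 - 11} = \frac{1}{2839}$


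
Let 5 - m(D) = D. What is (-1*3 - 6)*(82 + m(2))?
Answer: -765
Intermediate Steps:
m(D) = 5 - D
(-1*3 - 6)*(82 + m(2)) = (-1*3 - 6)*(82 + (5 - 1*2)) = (-3 - 6)*(82 + (5 - 2)) = -9*(82 + 3) = -9*85 = -765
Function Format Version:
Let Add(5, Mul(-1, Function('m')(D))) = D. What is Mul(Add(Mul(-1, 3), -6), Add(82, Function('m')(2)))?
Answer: -765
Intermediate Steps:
Function('m')(D) = Add(5, Mul(-1, D))
Mul(Add(Mul(-1, 3), -6), Add(82, Function('m')(2))) = Mul(Add(Mul(-1, 3), -6), Add(82, Add(5, Mul(-1, 2)))) = Mul(Add(-3, -6), Add(82, Add(5, -2))) = Mul(-9, Add(82, 3)) = Mul(-9, 85) = -765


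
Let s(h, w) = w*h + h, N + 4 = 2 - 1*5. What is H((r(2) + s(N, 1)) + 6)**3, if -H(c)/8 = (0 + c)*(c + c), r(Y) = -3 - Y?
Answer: -19770609664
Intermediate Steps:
N = -7 (N = -4 + (2 - 1*5) = -4 + (2 - 5) = -4 - 3 = -7)
s(h, w) = h + h*w (s(h, w) = h*w + h = h + h*w)
H(c) = -16*c**2 (H(c) = -8*(0 + c)*(c + c) = -8*c*2*c = -16*c**2)
H((r(2) + s(N, 1)) + 6)**3 = (-16*(((-3 - 1*2) - 7*(1 + 1)) + 6)**2)**3 = (-16*(((-3 - 2) - 7*2) + 6)**2)**3 = (-16*((-5 - 14) + 6)**2)**3 = (-16*(-19 + 6)**2)**3 = (-16*(-13)**2)**3 = (-16*169)**3 = (-2704)**3 = -19770609664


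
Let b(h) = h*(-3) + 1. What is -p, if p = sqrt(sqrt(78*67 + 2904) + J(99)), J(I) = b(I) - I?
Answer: -I*sqrt(395 - sqrt(8130)) ≈ -17.459*I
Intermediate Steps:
b(h) = 1 - 3*h (b(h) = -3*h + 1 = 1 - 3*h)
J(I) = 1 - 4*I (J(I) = (1 - 3*I) - I = 1 - 4*I)
p = sqrt(-395 + sqrt(8130)) (p = sqrt(sqrt(78*67 + 2904) + (1 - 4*99)) = sqrt(sqrt(5226 + 2904) + (1 - 396)) = sqrt(sqrt(8130) - 395) = sqrt(-395 + sqrt(8130)) ≈ 17.459*I)
-p = -sqrt(-395 + sqrt(8130))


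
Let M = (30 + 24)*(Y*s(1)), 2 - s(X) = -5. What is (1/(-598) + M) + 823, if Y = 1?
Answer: 718197/598 ≈ 1201.0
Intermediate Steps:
s(X) = 7 (s(X) = 2 - 1*(-5) = 2 + 5 = 7)
M = 378 (M = (30 + 24)*(1*7) = 54*7 = 378)
(1/(-598) + M) + 823 = (1/(-598) + 378) + 823 = (-1/598 + 378) + 823 = 226043/598 + 823 = 718197/598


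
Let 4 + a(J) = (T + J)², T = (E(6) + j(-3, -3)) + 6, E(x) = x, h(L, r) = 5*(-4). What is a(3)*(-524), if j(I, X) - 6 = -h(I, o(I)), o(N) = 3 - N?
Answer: -878748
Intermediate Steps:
h(L, r) = -20
j(I, X) = 26 (j(I, X) = 6 - 1*(-20) = 6 + 20 = 26)
T = 38 (T = (6 + 26) + 6 = 32 + 6 = 38)
a(J) = -4 + (38 + J)²
a(3)*(-524) = (-4 + (38 + 3)²)*(-524) = (-4 + 41²)*(-524) = (-4 + 1681)*(-524) = 1677*(-524) = -878748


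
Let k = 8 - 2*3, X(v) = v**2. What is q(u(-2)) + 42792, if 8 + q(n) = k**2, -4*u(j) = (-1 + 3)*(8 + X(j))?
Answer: 42788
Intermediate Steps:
u(j) = -4 - j**2/2 (u(j) = -(-1 + 3)*(8 + j**2)/4 = -(8 + j**2)/2 = -(16 + 2*j**2)/4 = -4 - j**2/2)
k = 2 (k = 8 - 1*6 = 8 - 6 = 2)
q(n) = -4 (q(n) = -8 + 2**2 = -8 + 4 = -4)
q(u(-2)) + 42792 = -4 + 42792 = 42788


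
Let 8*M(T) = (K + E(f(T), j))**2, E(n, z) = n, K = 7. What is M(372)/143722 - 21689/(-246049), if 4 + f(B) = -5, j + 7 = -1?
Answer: 6234618965/70725308756 ≈ 0.088153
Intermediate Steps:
j = -8 (j = -7 - 1 = -8)
f(B) = -9 (f(B) = -4 - 5 = -9)
M(T) = 1/2 (M(T) = (7 - 9)**2/8 = (1/8)*(-2)**2 = (1/8)*4 = 1/2)
M(372)/143722 - 21689/(-246049) = (1/2)/143722 - 21689/(-246049) = (1/2)*(1/143722) - 21689*(-1/246049) = 1/287444 + 21689/246049 = 6234618965/70725308756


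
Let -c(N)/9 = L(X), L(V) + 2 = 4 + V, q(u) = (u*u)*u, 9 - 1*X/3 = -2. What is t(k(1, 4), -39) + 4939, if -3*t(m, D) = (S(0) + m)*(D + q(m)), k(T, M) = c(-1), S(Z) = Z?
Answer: -3281866031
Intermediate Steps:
X = 33 (X = 27 - 3*(-2) = 27 + 6 = 33)
q(u) = u**3 (q(u) = u**2*u = u**3)
L(V) = 2 + V (L(V) = -2 + (4 + V) = 2 + V)
c(N) = -315 (c(N) = -9*(2 + 33) = -9*35 = -315)
k(T, M) = -315
t(m, D) = -m*(D + m**3)/3 (t(m, D) = -(0 + m)*(D + m**3)/3 = -m*(D + m**3)/3)
t(k(1, 4), -39) + 4939 = (1/3)*(-315)*(-1*(-39) - 1*(-315)**3) + 4939 = (1/3)*(-315)*(39 - 1*(-31255875)) + 4939 = (1/3)*(-315)*(39 + 31255875) + 4939 = (1/3)*(-315)*31255914 + 4939 = -3281870970 + 4939 = -3281866031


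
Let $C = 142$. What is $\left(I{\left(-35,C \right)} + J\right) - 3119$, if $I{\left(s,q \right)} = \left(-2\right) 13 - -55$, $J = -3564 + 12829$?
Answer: $6175$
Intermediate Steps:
$J = 9265$
$I{\left(s,q \right)} = 29$ ($I{\left(s,q \right)} = -26 + 55 = 29$)
$\left(I{\left(-35,C \right)} + J\right) - 3119 = \left(29 + 9265\right) - 3119 = 9294 - 3119 = 6175$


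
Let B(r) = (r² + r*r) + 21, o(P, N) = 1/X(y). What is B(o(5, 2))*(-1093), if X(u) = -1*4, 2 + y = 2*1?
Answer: -184717/8 ≈ -23090.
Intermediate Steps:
y = 0 (y = -2 + 2*1 = -2 + 2 = 0)
X(u) = -4
o(P, N) = -¼ (o(P, N) = 1/(-4) = -¼)
B(r) = 21 + 2*r² (B(r) = (r² + r²) + 21 = 2*r² + 21 = 21 + 2*r²)
B(o(5, 2))*(-1093) = (21 + 2*(-¼)²)*(-1093) = (21 + 2*(1/16))*(-1093) = (21 + ⅛)*(-1093) = (169/8)*(-1093) = -184717/8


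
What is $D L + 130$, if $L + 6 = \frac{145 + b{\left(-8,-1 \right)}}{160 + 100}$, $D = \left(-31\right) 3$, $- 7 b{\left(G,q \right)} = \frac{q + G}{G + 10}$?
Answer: $\frac{2314693}{3640} \approx 635.9$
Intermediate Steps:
$b{\left(G,q \right)} = - \frac{G + q}{7 \left(10 + G\right)}$ ($b{\left(G,q \right)} = - \frac{\left(q + G\right) \frac{1}{G + 10}}{7} = - \frac{\left(G + q\right) \frac{1}{10 + G}}{7} = - \frac{\frac{1}{10 + G} \left(G + q\right)}{7} = - \frac{G + q}{7 \left(10 + G\right)}$)
$D = -93$
$L = - \frac{19801}{3640}$ ($L = -6 + \frac{145 + \frac{\left(-1\right) \left(-8\right) - -1}{7 \left(10 - 8\right)}}{160 + 100} = -6 + \frac{145 + \frac{8 + 1}{7 \cdot 2}}{260} = -6 + \left(145 + \frac{1}{7} \cdot \frac{1}{2} \cdot 9\right) \frac{1}{260} = -6 + \left(145 + \frac{9}{14}\right) \frac{1}{260} = -6 + \frac{2039}{14} \cdot \frac{1}{260} = -6 + \frac{2039}{3640} = - \frac{19801}{3640} \approx -5.4398$)
$D L + 130 = \left(-93\right) \left(- \frac{19801}{3640}\right) + 130 = \frac{1841493}{3640} + 130 = \frac{2314693}{3640}$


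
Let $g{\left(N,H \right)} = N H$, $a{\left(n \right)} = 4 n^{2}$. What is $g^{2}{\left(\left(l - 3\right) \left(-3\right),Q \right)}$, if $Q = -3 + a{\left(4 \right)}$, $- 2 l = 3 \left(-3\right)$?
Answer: $\frac{301401}{4} \approx 75350.0$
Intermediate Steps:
$l = \frac{9}{2}$ ($l = - \frac{3 \left(-3\right)}{2} = \left(- \frac{1}{2}\right) \left(-9\right) = \frac{9}{2} \approx 4.5$)
$Q = 61$ ($Q = -3 + 4 \cdot 4^{2} = -3 + 4 \cdot 16 = -3 + 64 = 61$)
$g{\left(N,H \right)} = H N$
$g^{2}{\left(\left(l - 3\right) \left(-3\right),Q \right)} = \left(61 \left(\frac{9}{2} - 3\right) \left(-3\right)\right)^{2} = \left(61 \cdot \frac{3}{2} \left(-3\right)\right)^{2} = \left(61 \left(- \frac{9}{2}\right)\right)^{2} = \left(- \frac{549}{2}\right)^{2} = \frac{301401}{4}$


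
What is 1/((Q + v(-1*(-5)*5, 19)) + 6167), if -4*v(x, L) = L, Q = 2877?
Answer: 4/36157 ≈ 0.00011063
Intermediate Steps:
v(x, L) = -L/4
1/((Q + v(-1*(-5)*5, 19)) + 6167) = 1/((2877 - ¼*19) + 6167) = 1/((2877 - 19/4) + 6167) = 1/(11489/4 + 6167) = 1/(36157/4) = 4/36157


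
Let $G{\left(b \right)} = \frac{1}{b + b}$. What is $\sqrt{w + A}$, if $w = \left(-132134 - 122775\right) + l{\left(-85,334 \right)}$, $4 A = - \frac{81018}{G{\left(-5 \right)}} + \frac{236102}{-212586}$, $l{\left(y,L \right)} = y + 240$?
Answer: $\frac{i \sqrt{2359483829332707}}{212586} \approx 228.49 i$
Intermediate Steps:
$l{\left(y,L \right)} = 240 + y$
$G{\left(b \right)} = \frac{1}{2 b}$
$A = \frac{86116344689}{425172}$ ($A = \frac{- \frac{81018}{\frac{1}{2} \frac{1}{-5}} + \frac{236102}{-212586}}{4} = \frac{- \frac{81018}{\frac{1}{2} \left(- \frac{1}{5}\right)} + 236102 \left(- \frac{1}{212586}\right)}{4} = \frac{- \frac{81018}{- \frac{1}{10}} - \frac{118051}{106293}}{4} = \frac{\left(-81018\right) \left(-10\right) - \frac{118051}{106293}}{4} = \frac{810180 - \frac{118051}{106293}}{4} = \frac{1}{4} \cdot \frac{86116344689}{106293} = \frac{86116344689}{425172} \approx 2.0254 \cdot 10^{5}$)
$w = -254754$ ($w = \left(-132134 - 122775\right) + \left(240 - 85\right) = -254909 + 155 = -254754$)
$\sqrt{w + A} = \sqrt{-254754 + \frac{86116344689}{425172}} = \sqrt{- \frac{22197922999}{425172}} = \frac{i \sqrt{2359483829332707}}{212586}$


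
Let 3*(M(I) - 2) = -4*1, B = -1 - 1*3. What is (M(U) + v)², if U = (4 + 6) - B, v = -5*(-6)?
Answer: 8464/9 ≈ 940.44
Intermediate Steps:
v = 30
B = -4 (B = -1 - 3 = -4)
U = 14 (U = (4 + 6) - 1*(-4) = 10 + 4 = 14)
M(I) = ⅔ (M(I) = 2 + (-4*1)/3 = 2 + (⅓)*(-4) = 2 - 4/3 = ⅔)
(M(U) + v)² = (⅔ + 30)² = (92/3)² = 8464/9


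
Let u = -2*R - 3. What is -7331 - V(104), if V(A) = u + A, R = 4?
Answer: -7424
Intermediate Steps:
u = -11 (u = -2*4 - 3 = -8 - 3 = -11)
V(A) = -11 + A
-7331 - V(104) = -7331 - (-11 + 104) = -7331 - 1*93 = -7331 - 93 = -7424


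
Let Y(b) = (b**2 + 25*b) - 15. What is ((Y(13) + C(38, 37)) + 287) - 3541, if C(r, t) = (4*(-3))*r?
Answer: -3231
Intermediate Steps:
C(r, t) = -12*r
Y(b) = -15 + b**2 + 25*b
((Y(13) + C(38, 37)) + 287) - 3541 = (((-15 + 13**2 + 25*13) - 12*38) + 287) - 3541 = (((-15 + 169 + 325) - 456) + 287) - 3541 = ((479 - 456) + 287) - 3541 = (23 + 287) - 3541 = 310 - 3541 = -3231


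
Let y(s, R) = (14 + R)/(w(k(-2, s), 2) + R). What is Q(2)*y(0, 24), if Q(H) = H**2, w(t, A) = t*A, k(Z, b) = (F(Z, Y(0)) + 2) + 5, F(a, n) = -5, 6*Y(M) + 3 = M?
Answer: 38/7 ≈ 5.4286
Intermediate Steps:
Y(M) = -1/2 + M/6
k(Z, b) = 2 (k(Z, b) = (-5 + 2) + 5 = -3 + 5 = 2)
w(t, A) = A*t
y(s, R) = (14 + R)/(4 + R) (y(s, R) = (14 + R)/(2*2 + R) = (14 + R)/(4 + R))
Q(2)*y(0, 24) = 2**2*((14 + 24)/(4 + 24)) = 4*(38/28) = 4*((1/28)*38) = 4*(19/14) = 38/7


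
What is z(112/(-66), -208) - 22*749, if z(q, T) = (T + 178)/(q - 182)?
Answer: -49944323/3031 ≈ -16478.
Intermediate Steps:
z(q, T) = (178 + T)/(-182 + q)
z(112/(-66), -208) - 22*749 = (178 - 208)/(-182 + 112/(-66)) - 22*749 = -30/(-182 + 112*(-1/66)) - 1*16478 = -30/(-182 - 56/33) - 16478 = -30/(-6062/33) - 16478 = -33/6062*(-30) - 16478 = 495/3031 - 16478 = -49944323/3031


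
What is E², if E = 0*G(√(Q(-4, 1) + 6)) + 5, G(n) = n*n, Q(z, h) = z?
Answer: 25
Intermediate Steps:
G(n) = n²
E = 5 (E = 0*(√(-4 + 6))² + 5 = 0*(√2)² + 5 = 0*2 + 5 = 0 + 5 = 5)
E² = 5² = 25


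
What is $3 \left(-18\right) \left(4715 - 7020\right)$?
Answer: $124470$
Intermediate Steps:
$3 \left(-18\right) \left(4715 - 7020\right) = - 54 \left(4715 - 7020\right) = \left(-54\right) \left(-2305\right) = 124470$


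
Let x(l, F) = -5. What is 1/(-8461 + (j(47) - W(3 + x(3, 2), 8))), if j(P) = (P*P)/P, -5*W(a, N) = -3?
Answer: -5/42073 ≈ -0.00011884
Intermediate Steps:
W(a, N) = 3/5 (W(a, N) = -1/5*(-3) = 3/5)
j(P) = P (j(P) = P**2/P = P)
1/(-8461 + (j(47) - W(3 + x(3, 2), 8))) = 1/(-8461 + (47 - 1*3/5)) = 1/(-8461 + (47 - 3/5)) = 1/(-8461 + 232/5) = 1/(-42073/5) = -5/42073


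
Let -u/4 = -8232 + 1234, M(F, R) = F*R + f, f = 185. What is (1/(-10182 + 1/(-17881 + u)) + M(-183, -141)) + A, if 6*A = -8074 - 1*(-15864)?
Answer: 8427400473326/308850603 ≈ 27286.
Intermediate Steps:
M(F, R) = 185 + F*R (M(F, R) = F*R + 185 = 185 + F*R)
u = 27992 (u = -4*(-8232 + 1234) = -4*(-6998) = 27992)
A = 3895/3 (A = (-8074 - 1*(-15864))/6 = (-8074 + 15864)/6 = (1/6)*7790 = 3895/3 ≈ 1298.3)
(1/(-10182 + 1/(-17881 + u)) + M(-183, -141)) + A = (1/(-10182 + 1/(-17881 + 27992)) + (185 - 183*(-141))) + 3895/3 = (1/(-10182 + 1/10111) + (185 + 25803)) + 3895/3 = (1/(-10182 + 1/10111) + 25988) + 3895/3 = (1/(-102950201/10111) + 25988) + 3895/3 = (-10111/102950201 + 25988) + 3895/3 = 2675469813477/102950201 + 3895/3 = 8427400473326/308850603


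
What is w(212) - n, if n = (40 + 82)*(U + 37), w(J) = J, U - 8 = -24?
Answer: -2350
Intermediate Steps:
U = -16 (U = 8 - 24 = -16)
n = 2562 (n = (40 + 82)*(-16 + 37) = 122*21 = 2562)
w(212) - n = 212 - 1*2562 = 212 - 2562 = -2350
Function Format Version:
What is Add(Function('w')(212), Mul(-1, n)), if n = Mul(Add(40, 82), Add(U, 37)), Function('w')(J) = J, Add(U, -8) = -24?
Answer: -2350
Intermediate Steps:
U = -16 (U = Add(8, -24) = -16)
n = 2562 (n = Mul(Add(40, 82), Add(-16, 37)) = Mul(122, 21) = 2562)
Add(Function('w')(212), Mul(-1, n)) = Add(212, Mul(-1, 2562)) = Add(212, -2562) = -2350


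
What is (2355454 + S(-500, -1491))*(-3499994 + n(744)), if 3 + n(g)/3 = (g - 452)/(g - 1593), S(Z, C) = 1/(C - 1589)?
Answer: -1026555144670625997/124520 ≈ -8.2441e+12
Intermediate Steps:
S(Z, C) = 1/(-1589 + C)
n(g) = -9 + 3*(-452 + g)/(-1593 + g) (n(g) = -9 + 3*((g - 452)/(g - 1593)) = -9 + 3*((-452 + g)/(-1593 + g)) = -9 + 3*(-452 + g)/(-1593 + g))
(2355454 + S(-500, -1491))*(-3499994 + n(744)) = (2355454 + 1/(-1589 - 1491))*(-3499994 + 3*(4327 - 2*744)/(-1593 + 744)) = (2355454 + 1/(-3080))*(-3499994 + 3*(4327 - 1488)/(-849)) = (2355454 - 1/3080)*(-3499994 + 3*(-1/849)*2839) = 7254798319*(-3499994 - 2839/283)/3080 = (7254798319/3080)*(-990501141/283) = -1026555144670625997/124520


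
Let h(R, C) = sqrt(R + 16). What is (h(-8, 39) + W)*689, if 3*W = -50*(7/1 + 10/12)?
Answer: -809575/9 + 1378*sqrt(2) ≈ -88004.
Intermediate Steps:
h(R, C) = sqrt(16 + R)
W = -1175/9 (W = (-50*(7/1 + 10/12))/3 = (-50*(7*1 + 10*(1/12)))/3 = (-50*(7 + 5/6))/3 = (-50*47/6)/3 = (1/3)*(-1175/3) = -1175/9 ≈ -130.56)
(h(-8, 39) + W)*689 = (sqrt(16 - 8) - 1175/9)*689 = (sqrt(8) - 1175/9)*689 = (2*sqrt(2) - 1175/9)*689 = (-1175/9 + 2*sqrt(2))*689 = -809575/9 + 1378*sqrt(2)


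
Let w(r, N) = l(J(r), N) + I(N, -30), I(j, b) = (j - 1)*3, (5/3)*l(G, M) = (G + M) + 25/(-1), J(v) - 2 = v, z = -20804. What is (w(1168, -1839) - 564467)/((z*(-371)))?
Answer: -407431/5513060 ≈ -0.073903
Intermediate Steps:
J(v) = 2 + v
l(G, M) = -15 + 3*G/5 + 3*M/5 (l(G, M) = 3*((G + M) + 25/(-1))/5 = 3*((G + M) + 25*(-1))/5 = 3*((G + M) - 25)/5 = 3*(-25 + G + M)/5 = -15 + 3*G/5 + 3*M/5)
I(j, b) = -3 + 3*j (I(j, b) = (-1 + j)*3 = -3 + 3*j)
w(r, N) = -84/5 + 3*r/5 + 18*N/5 (w(r, N) = (-15 + 3*(2 + r)/5 + 3*N/5) + (-3 + 3*N) = (-15 + (6/5 + 3*r/5) + 3*N/5) + (-3 + 3*N) = (-69/5 + 3*N/5 + 3*r/5) + (-3 + 3*N) = -84/5 + 3*r/5 + 18*N/5)
(w(1168, -1839) - 564467)/((z*(-371))) = ((-84/5 + (⅗)*1168 + (18/5)*(-1839)) - 564467)/((-20804*(-371))) = ((-84/5 + 3504/5 - 33102/5) - 564467)/7718284 = (-29682/5 - 564467)*(1/7718284) = -2852017/5*1/7718284 = -407431/5513060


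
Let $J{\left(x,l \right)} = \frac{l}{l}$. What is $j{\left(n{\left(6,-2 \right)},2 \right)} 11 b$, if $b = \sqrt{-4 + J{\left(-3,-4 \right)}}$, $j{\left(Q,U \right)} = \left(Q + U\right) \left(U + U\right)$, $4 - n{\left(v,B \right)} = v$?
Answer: $0$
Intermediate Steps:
$n{\left(v,B \right)} = 4 - v$
$J{\left(x,l \right)} = 1$
$j{\left(Q,U \right)} = 2 U \left(Q + U\right)$ ($j{\left(Q,U \right)} = \left(Q + U\right) 2 U = 2 U \left(Q + U\right)$)
$b = i \sqrt{3}$ ($b = \sqrt{-4 + 1} = \sqrt{-3} = i \sqrt{3} \approx 1.732 i$)
$j{\left(n{\left(6,-2 \right)},2 \right)} 11 b = 2 \cdot 2 \left(\left(4 - 6\right) + 2\right) 11 i \sqrt{3} = 2 \cdot 2 \left(-2 + 2\right) 11 i \sqrt{3} = 2 \cdot 2 \cdot 0 \cdot 11 i \sqrt{3} = 0 \cdot 11 i \sqrt{3} = 0 i \sqrt{3} = 0$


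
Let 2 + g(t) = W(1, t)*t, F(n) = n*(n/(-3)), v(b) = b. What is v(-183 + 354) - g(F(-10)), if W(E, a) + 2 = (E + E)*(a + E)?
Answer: -18443/9 ≈ -2049.2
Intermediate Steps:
W(E, a) = -2 + 2*E*(E + a) (W(E, a) = -2 + (E + E)*(a + E) = -2 + (2*E)*(E + a) = -2 + 2*E*(E + a))
F(n) = -n**2/3 (F(n) = n*(n*(-1/3)) = n*(-n/3) = -n**2/3)
g(t) = -2 + 2*t**2 (g(t) = -2 + (-2 + 2*1**2 + 2*1*t)*t = -2 + (-2 + 2*1 + 2*t)*t = -2 + (-2 + 2 + 2*t)*t = -2 + (2*t)*t = -2 + 2*t**2)
v(-183 + 354) - g(F(-10)) = (-183 + 354) - (-2 + 2*(-1/3*(-10)**2)**2) = 171 - (-2 + 2*(-1/3*100)**2) = 171 - (-2 + 2*(-100/3)**2) = 171 - (-2 + 2*(10000/9)) = 171 - (-2 + 20000/9) = 171 - 1*19982/9 = 171 - 19982/9 = -18443/9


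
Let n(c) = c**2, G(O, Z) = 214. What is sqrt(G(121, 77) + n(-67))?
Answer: sqrt(4703) ≈ 68.578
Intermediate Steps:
sqrt(G(121, 77) + n(-67)) = sqrt(214 + (-67)**2) = sqrt(214 + 4489) = sqrt(4703)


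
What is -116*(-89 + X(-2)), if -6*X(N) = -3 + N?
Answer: 30682/3 ≈ 10227.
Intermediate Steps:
X(N) = ½ - N/6 (X(N) = -(-3 + N)/6 = ½ - N/6)
-116*(-89 + X(-2)) = -116*(-89 + (½ - ⅙*(-2))) = -116*(-89 + (½ + ⅓)) = -116*(-89 + ⅚) = -116*(-529/6) = 30682/3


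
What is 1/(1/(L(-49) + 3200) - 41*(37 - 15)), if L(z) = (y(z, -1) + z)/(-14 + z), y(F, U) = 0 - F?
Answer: -3200/2886399 ≈ -0.0011086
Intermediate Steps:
y(F, U) = -F
L(z) = 0 (L(z) = (-z + z)/(-14 + z) = 0/(-14 + z) = 0)
1/(1/(L(-49) + 3200) - 41*(37 - 15)) = 1/(1/(0 + 3200) - 41*(37 - 15)) = 1/(1/3200 - 41*22) = 1/(1/3200 - 902) = 1/(-2886399/3200) = -3200/2886399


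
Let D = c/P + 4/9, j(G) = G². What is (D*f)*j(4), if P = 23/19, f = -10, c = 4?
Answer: -124160/207 ≈ -599.81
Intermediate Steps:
P = 23/19 (P = 23*(1/19) = 23/19 ≈ 1.2105)
D = 776/207 (D = 4/(23/19) + 4/9 = 4*(19/23) + 4*(⅑) = 76/23 + 4/9 = 776/207 ≈ 3.7488)
(D*f)*j(4) = ((776/207)*(-10))*4² = -7760/207*16 = -124160/207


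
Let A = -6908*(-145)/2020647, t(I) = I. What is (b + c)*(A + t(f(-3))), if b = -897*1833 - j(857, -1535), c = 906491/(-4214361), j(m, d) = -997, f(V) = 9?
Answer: -132874389652454907205/8515735911567 ≈ -1.5603e+7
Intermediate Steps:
c = -906491/4214361 (c = 906491*(-1/4214361) = -906491/4214361 ≈ -0.21510)
b = -1643204 (b = -897*1833 - 1*(-997) = -1644201 + 997 = -1643204)
A = 1001660/2020647 (A = 1001660*(1/2020647) = 1001660/2020647 ≈ 0.49571)
(b + c)*(A + t(f(-3))) = (-1643204 - 906491/4214361)*(1001660/2020647 + 9) = -6925055759135/4214361*19187483/2020647 = -132874389652454907205/8515735911567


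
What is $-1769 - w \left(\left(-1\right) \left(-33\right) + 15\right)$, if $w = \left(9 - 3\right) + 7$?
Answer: $-2393$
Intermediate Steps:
$w = 13$ ($w = 6 + 7 = 13$)
$-1769 - w \left(\left(-1\right) \left(-33\right) + 15\right) = -1769 - 13 \left(\left(-1\right) \left(-33\right) + 15\right) = -1769 - 13 \left(33 + 15\right) = -1769 - 13 \cdot 48 = -1769 - 624 = -2393$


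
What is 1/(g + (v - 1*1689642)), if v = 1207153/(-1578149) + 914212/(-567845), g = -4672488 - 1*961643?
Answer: -896144018905/6563157498006477438 ≈ -1.3654e-7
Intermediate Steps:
g = -5634131 (g = -4672488 - 961643 = -5634131)
v = -2128238548873/896144018905 (v = 1207153*(-1/1578149) + 914212*(-1/567845) = -1207153/1578149 - 914212/567845 = -2128238548873/896144018905 ≈ -2.3749)
1/(g + (v - 1*1689642)) = 1/(-5634131 + (-2128238548873/896144018905 - 1*1689642)) = 1/(-5634131 + (-2128238548873/896144018905 - 1689642)) = 1/(-5634131 - 1514164700629230883/896144018905) = 1/(-6563157498006477438/896144018905) = -896144018905/6563157498006477438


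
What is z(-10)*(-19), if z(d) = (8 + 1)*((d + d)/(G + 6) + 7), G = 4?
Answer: -855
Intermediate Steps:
z(d) = 63 + 9*d/5 (z(d) = (8 + 1)*((d + d)/(4 + 6) + 7) = 9*((2*d)/10 + 7) = 9*((2*d)*(1/10) + 7) = 9*(d/5 + 7) = 9*(7 + d/5) = 63 + 9*d/5)
z(-10)*(-19) = (63 + (9/5)*(-10))*(-19) = (63 - 18)*(-19) = 45*(-19) = -855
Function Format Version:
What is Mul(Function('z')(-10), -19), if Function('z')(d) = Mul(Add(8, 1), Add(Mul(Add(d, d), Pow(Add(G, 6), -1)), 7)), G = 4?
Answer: -855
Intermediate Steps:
Function('z')(d) = Add(63, Mul(Rational(9, 5), d)) (Function('z')(d) = Mul(Add(8, 1), Add(Mul(Add(d, d), Pow(Add(4, 6), -1)), 7)) = Mul(9, Add(Mul(Mul(2, d), Pow(10, -1)), 7)) = Mul(9, Add(Mul(Mul(2, d), Rational(1, 10)), 7)) = Mul(9, Add(Mul(Rational(1, 5), d), 7)) = Mul(9, Add(7, Mul(Rational(1, 5), d))) = Add(63, Mul(Rational(9, 5), d)))
Mul(Function('z')(-10), -19) = Mul(Add(63, Mul(Rational(9, 5), -10)), -19) = Mul(Add(63, -18), -19) = Mul(45, -19) = -855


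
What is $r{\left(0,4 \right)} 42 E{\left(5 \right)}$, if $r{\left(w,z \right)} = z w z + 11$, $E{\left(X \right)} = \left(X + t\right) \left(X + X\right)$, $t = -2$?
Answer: $13860$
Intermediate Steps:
$E{\left(X \right)} = 2 X \left(-2 + X\right)$ ($E{\left(X \right)} = \left(X - 2\right) \left(X + X\right) = \left(-2 + X\right) 2 X = 2 X \left(-2 + X\right)$)
$r{\left(w,z \right)} = 11 + w z^{2}$ ($r{\left(w,z \right)} = w z z + 11 = w z^{2} + 11 = 11 + w z^{2}$)
$r{\left(0,4 \right)} 42 E{\left(5 \right)} = \left(11 + 0 \cdot 4^{2}\right) 42 \cdot 2 \cdot 5 \left(-2 + 5\right) = \left(11 + 0 \cdot 16\right) 42 \cdot 2 \cdot 5 \cdot 3 = \left(11 + 0\right) 42 \cdot 30 = 11 \cdot 42 \cdot 30 = 462 \cdot 30 = 13860$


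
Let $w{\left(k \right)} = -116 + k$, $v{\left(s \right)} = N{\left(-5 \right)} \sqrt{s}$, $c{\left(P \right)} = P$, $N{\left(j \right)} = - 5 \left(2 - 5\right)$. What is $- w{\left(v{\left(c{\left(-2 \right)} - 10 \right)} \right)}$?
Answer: $116 - 30 i \sqrt{3} \approx 116.0 - 51.962 i$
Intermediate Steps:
$N{\left(j \right)} = 15$ ($N{\left(j \right)} = \left(-5\right) \left(-3\right) = 15$)
$v{\left(s \right)} = 15 \sqrt{s}$
$- w{\left(v{\left(c{\left(-2 \right)} - 10 \right)} \right)} = - (-116 + 15 \sqrt{-2 - 10}) = - (-116 + 15 \sqrt{-12}) = - (-116 + 15 \cdot 2 i \sqrt{3}) = - (-116 + 30 i \sqrt{3}) = 116 - 30 i \sqrt{3}$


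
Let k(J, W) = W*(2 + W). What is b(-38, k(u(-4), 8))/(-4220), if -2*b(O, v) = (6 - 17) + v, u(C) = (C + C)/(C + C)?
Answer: 69/8440 ≈ 0.0081754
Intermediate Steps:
u(C) = 1 (u(C) = (2*C)/((2*C)) = (2*C)*(1/(2*C)) = 1)
b(O, v) = 11/2 - v/2 (b(O, v) = -((6 - 17) + v)/2 = -(-11 + v)/2 = 11/2 - v/2)
b(-38, k(u(-4), 8))/(-4220) = (11/2 - 4*(2 + 8))/(-4220) = (11/2 - 4*10)*(-1/4220) = (11/2 - 1/2*80)*(-1/4220) = (11/2 - 40)*(-1/4220) = -69/2*(-1/4220) = 69/8440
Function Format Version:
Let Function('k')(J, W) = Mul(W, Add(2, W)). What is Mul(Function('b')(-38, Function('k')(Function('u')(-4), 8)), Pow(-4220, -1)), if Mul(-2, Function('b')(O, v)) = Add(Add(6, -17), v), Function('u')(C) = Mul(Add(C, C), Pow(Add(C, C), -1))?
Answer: Rational(69, 8440) ≈ 0.0081754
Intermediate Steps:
Function('u')(C) = 1 (Function('u')(C) = Mul(Mul(2, C), Pow(Mul(2, C), -1)) = Mul(Mul(2, C), Mul(Rational(1, 2), Pow(C, -1))) = 1)
Function('b')(O, v) = Add(Rational(11, 2), Mul(Rational(-1, 2), v)) (Function('b')(O, v) = Mul(Rational(-1, 2), Add(Add(6, -17), v)) = Mul(Rational(-1, 2), Add(-11, v)) = Add(Rational(11, 2), Mul(Rational(-1, 2), v)))
Mul(Function('b')(-38, Function('k')(Function('u')(-4), 8)), Pow(-4220, -1)) = Mul(Add(Rational(11, 2), Mul(Rational(-1, 2), Mul(8, Add(2, 8)))), Pow(-4220, -1)) = Mul(Add(Rational(11, 2), Mul(Rational(-1, 2), Mul(8, 10))), Rational(-1, 4220)) = Mul(Add(Rational(11, 2), Mul(Rational(-1, 2), 80)), Rational(-1, 4220)) = Mul(Add(Rational(11, 2), -40), Rational(-1, 4220)) = Mul(Rational(-69, 2), Rational(-1, 4220)) = Rational(69, 8440)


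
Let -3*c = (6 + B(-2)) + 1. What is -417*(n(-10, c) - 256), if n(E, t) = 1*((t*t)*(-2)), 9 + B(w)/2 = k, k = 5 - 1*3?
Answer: 333878/3 ≈ 1.1129e+5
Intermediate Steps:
k = 2 (k = 5 - 3 = 2)
B(w) = -14 (B(w) = -18 + 2*2 = -18 + 4 = -14)
c = 7/3 (c = -((6 - 14) + 1)/3 = -(-8 + 1)/3 = -⅓*(-7) = 7/3 ≈ 2.3333)
n(E, t) = -2*t² (n(E, t) = 1*(t²*(-2)) = 1*(-2*t²) = -2*t²)
-417*(n(-10, c) - 256) = -417*(-2*(7/3)² - 256) = -417*(-2*49/9 - 256) = -417*(-98/9 - 256) = -417*(-2402/9) = 333878/3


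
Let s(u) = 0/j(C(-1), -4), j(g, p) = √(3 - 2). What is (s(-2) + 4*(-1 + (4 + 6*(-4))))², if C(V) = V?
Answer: 7056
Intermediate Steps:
j(g, p) = 1 (j(g, p) = √1 = 1)
s(u) = 0 (s(u) = 0/1 = 0*1 = 0)
(s(-2) + 4*(-1 + (4 + 6*(-4))))² = (0 + 4*(-1 + (4 + 6*(-4))))² = (0 + 4*(-1 + (4 - 24)))² = (0 + 4*(-1 - 20))² = (0 + 4*(-21))² = (0 - 84)² = (-84)² = 7056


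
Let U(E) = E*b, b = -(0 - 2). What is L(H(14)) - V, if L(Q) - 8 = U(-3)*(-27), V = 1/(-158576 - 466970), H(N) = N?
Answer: 106342821/625546 ≈ 170.00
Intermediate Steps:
b = 2 (b = -1*(-2) = 2)
U(E) = 2*E (U(E) = E*2 = 2*E)
V = -1/625546 (V = 1/(-625546) = -1/625546 ≈ -1.5986e-6)
L(Q) = 170 (L(Q) = 8 + (2*(-3))*(-27) = 8 - 6*(-27) = 8 + 162 = 170)
L(H(14)) - V = 170 - 1*(-1/625546) = 170 + 1/625546 = 106342821/625546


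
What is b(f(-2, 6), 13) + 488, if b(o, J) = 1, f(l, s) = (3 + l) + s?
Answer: 489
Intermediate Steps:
f(l, s) = 3 + l + s
b(f(-2, 6), 13) + 488 = 1 + 488 = 489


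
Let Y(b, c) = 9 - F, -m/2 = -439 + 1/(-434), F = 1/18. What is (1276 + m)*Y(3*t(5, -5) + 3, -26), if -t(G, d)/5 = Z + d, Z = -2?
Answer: 10750637/558 ≈ 19266.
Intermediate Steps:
F = 1/18 ≈ 0.055556
m = 190527/217 (m = -2*(-439 + 1/(-434)) = -2*(-439 - 1/434) = -2*(-190527/434) = 190527/217 ≈ 878.00)
t(G, d) = 10 - 5*d (t(G, d) = -5*(-2 + d) = 10 - 5*d)
Y(b, c) = 161/18 (Y(b, c) = 9 - 1*1/18 = 9 - 1/18 = 161/18)
(1276 + m)*Y(3*t(5, -5) + 3, -26) = (1276 + 190527/217)*(161/18) = (467419/217)*(161/18) = 10750637/558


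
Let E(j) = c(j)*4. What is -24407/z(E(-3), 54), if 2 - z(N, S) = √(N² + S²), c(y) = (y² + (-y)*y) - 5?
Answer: 24407/1656 + 24407*√829/1656 ≈ 439.10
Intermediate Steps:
c(y) = -5 (c(y) = (y² - y²) - 5 = 0 - 5 = -5)
E(j) = -20 (E(j) = -5*4 = -20)
z(N, S) = 2 - √(N² + S²)
-24407/z(E(-3), 54) = -24407/(2 - √((-20)² + 54²)) = -24407/(2 - √(400 + 2916)) = -24407/(2 - √3316) = -24407/(2 - 2*√829)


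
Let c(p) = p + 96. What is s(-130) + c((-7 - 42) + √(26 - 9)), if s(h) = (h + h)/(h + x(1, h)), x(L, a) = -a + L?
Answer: -213 + √17 ≈ -208.88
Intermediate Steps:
x(L, a) = L - a
s(h) = 2*h (s(h) = (h + h)/(h + (1 - h)) = (2*h)/1 = (2*h)*1 = 2*h)
c(p) = 96 + p
s(-130) + c((-7 - 42) + √(26 - 9)) = 2*(-130) + (96 + ((-7 - 42) + √(26 - 9))) = -260 + (96 + (-49 + √17)) = -260 + (47 + √17) = -213 + √17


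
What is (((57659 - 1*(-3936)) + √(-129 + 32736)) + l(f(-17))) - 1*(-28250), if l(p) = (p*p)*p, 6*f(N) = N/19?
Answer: 133109315767/1481544 + 3*√3623 ≈ 90026.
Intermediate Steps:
f(N) = N/114 (f(N) = (N/19)/6 = N/114)
l(p) = p³ (l(p) = p²*p = p³)
(((57659 - 1*(-3936)) + √(-129 + 32736)) + l(f(-17))) - 1*(-28250) = (((57659 - 1*(-3936)) + √(-129 + 32736)) + ((1/114)*(-17))³) - 1*(-28250) = (((57659 + 3936) + √32607) + (-17/114)³) + 28250 = ((61595 + 3*√3623) - 4913/1481544) + 28250 = (91255697767/1481544 + 3*√3623) + 28250 = 133109315767/1481544 + 3*√3623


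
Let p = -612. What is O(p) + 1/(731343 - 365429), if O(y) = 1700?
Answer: 622053801/365914 ≈ 1700.0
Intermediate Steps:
O(p) + 1/(731343 - 365429) = 1700 + 1/(731343 - 365429) = 1700 + 1/365914 = 622053801/365914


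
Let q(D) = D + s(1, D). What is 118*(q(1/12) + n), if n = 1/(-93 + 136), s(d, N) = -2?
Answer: -57643/258 ≈ -223.42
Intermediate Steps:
q(D) = -2 + D (q(D) = D - 2 = -2 + D)
n = 1/43 ≈ 0.023256
118*(q(1/12) + n) = 118*((-2 + 1/12) + 1/43) = 118*(-23/12 + 1/43) = 118*(-977/516) = -57643/258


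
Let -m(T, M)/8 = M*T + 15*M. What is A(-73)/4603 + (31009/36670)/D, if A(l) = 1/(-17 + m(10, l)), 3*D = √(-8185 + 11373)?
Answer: 1/67125549 + 93027*√797/58451980 ≈ 0.044930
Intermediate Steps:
m(T, M) = -120*M - 8*M*T (m(T, M) = -8*(M*T + 15*M) = -8*(15*M + M*T) = -120*M - 8*M*T)
D = 2*√797/3 (D = √(-8185 + 11373)/3 = √3188/3 = (2*√797)/3 = 2*√797/3 ≈ 18.821)
A(l) = 1/(-17 - 200*l) (A(l) = 1/(-17 - 8*l*(15 + 10)) = 1/(-17 - 8*l*25) = 1/(-17 - 200*l))
A(-73)/4603 + (31009/36670)/D = -1/(17 + 200*(-73))/4603 + (31009/36670)/((2*√797/3)) = -1/(17 - 14600)*(1/4603) + (31009*(1/36670))*(3*√797/1594) = -1/(-14583)*(1/4603) + 31009*(3*√797/1594)/36670 = -1*(-1/14583)*(1/4603) + 93027*√797/58451980 = (1/14583)*(1/4603) + 93027*√797/58451980 = 1/67125549 + 93027*√797/58451980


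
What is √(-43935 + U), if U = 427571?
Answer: 2*√95909 ≈ 619.38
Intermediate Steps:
√(-43935 + U) = √(-43935 + 427571) = √383636 = 2*√95909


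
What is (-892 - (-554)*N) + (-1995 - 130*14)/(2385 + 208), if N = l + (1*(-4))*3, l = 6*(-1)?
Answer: -28174167/2593 ≈ -10865.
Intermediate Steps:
l = -6
N = -18 (N = -6 + (1*(-4))*3 = -6 - 4*3 = -6 - 12 = -18)
(-892 - (-554)*N) + (-1995 - 130*14)/(2385 + 208) = (-892 - (-554)*(-18)) + (-1995 - 130*14)/(2385 + 208) = (-892 - 1*9972) + (-1995 - 1820)/2593 = (-892 - 9972) - 3815*1/2593 = -10864 - 3815/2593 = -28174167/2593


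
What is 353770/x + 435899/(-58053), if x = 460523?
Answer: -180204105367/26734741719 ≈ -6.7404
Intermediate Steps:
353770/x + 435899/(-58053) = 353770/460523 + 435899/(-58053) = 353770*(1/460523) + 435899*(-1/58053) = 353770/460523 - 435899/58053 = -180204105367/26734741719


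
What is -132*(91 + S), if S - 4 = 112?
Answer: -27324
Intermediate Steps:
S = 116 (S = 4 + 112 = 116)
-132*(91 + S) = -132*(91 + 116) = -132*207 = -27324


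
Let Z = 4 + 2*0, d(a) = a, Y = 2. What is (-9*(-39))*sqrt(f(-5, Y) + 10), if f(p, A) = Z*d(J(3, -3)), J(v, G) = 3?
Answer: 351*sqrt(22) ≈ 1646.3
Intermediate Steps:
Z = 4 (Z = 4 + 0 = 4)
f(p, A) = 12 (f(p, A) = 4*3 = 12)
(-9*(-39))*sqrt(f(-5, Y) + 10) = (-9*(-39))*sqrt(12 + 10) = 351*sqrt(22)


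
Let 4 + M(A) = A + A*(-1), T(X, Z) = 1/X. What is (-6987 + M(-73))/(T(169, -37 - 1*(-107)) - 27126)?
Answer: 1181479/4584293 ≈ 0.25772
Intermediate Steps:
M(A) = -4 (M(A) = -4 + (A + A*(-1)) = -4 + (A - A) = -4 + 0 = -4)
(-6987 + M(-73))/(T(169, -37 - 1*(-107)) - 27126) = (-6987 - 4)/(1/169 - 27126) = -6991/(1/169 - 27126) = -6991/(-4584293/169) = -6991*(-169/4584293) = 1181479/4584293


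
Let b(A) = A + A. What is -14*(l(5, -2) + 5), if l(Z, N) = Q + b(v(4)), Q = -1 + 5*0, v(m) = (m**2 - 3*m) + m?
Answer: -280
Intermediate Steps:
v(m) = m**2 - 2*m
Q = -1 (Q = -1 + 0 = -1)
b(A) = 2*A
l(Z, N) = 15 (l(Z, N) = -1 + 2*(4*(-2 + 4)) = -1 + 2*(4*2) = -1 + 2*8 = -1 + 16 = 15)
-14*(l(5, -2) + 5) = -14*(15 + 5) = -14*20 = -280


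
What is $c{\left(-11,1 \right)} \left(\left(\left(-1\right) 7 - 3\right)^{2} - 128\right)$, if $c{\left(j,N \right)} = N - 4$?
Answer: $84$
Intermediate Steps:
$c{\left(j,N \right)} = -4 + N$ ($c{\left(j,N \right)} = N - 4 = -4 + N$)
$c{\left(-11,1 \right)} \left(\left(\left(-1\right) 7 - 3\right)^{2} - 128\right) = \left(-4 + 1\right) \left(\left(\left(-1\right) 7 - 3\right)^{2} - 128\right) = - 3 \left(\left(-7 - 3\right)^{2} - 128\right) = - 3 \left(\left(-10\right)^{2} - 128\right) = - 3 \left(100 - 128\right) = \left(-3\right) \left(-28\right) = 84$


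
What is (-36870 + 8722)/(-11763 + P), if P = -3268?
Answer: 28148/15031 ≈ 1.8727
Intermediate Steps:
(-36870 + 8722)/(-11763 + P) = (-36870 + 8722)/(-11763 - 3268) = -28148/(-15031) = -28148*(-1/15031) = 28148/15031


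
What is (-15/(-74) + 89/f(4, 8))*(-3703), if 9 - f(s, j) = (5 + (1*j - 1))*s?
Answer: 22221703/2886 ≈ 7699.8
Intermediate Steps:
f(s, j) = 9 - s*(4 + j) (f(s, j) = 9 - (5 + (1*j - 1))*s = 9 - (5 + (j - 1))*s = 9 - (5 + (-1 + j))*s = 9 - (4 + j)*s = 9 - s*(4 + j))
(-15/(-74) + 89/f(4, 8))*(-3703) = (-15/(-74) + 89/(9 - 4*4 - 1*8*4))*(-3703) = (-15*(-1/74) + 89/(9 - 16 - 32))*(-3703) = (15/74 + 89/(-39))*(-3703) = (15/74 + 89*(-1/39))*(-3703) = (15/74 - 89/39)*(-3703) = -6001/2886*(-3703) = 22221703/2886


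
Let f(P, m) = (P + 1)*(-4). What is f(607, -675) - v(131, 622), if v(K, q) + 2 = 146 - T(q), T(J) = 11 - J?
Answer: -3187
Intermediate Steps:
f(P, m) = -4 - 4*P (f(P, m) = (1 + P)*(-4) = -4 - 4*P)
v(K, q) = 133 + q (v(K, q) = -2 + (146 - (11 - q)) = -2 + (146 + (-11 + q)) = -2 + (135 + q) = 133 + q)
f(607, -675) - v(131, 622) = (-4 - 4*607) - (133 + 622) = (-4 - 2428) - 1*755 = -2432 - 755 = -3187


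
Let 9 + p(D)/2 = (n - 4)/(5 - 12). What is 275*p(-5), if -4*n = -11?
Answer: -67925/14 ≈ -4851.8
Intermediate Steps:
n = 11/4 (n = -¼*(-11) = 11/4 ≈ 2.7500)
p(D) = -247/14 (p(D) = -18 + 2*((11/4 - 4)/(5 - 12)) = -18 + 2*(-5/4/(-7)) = -18 + 2*(-5/4*(-⅐)) = -18 + 2*(5/28) = -18 + 5/14 = -247/14)
275*p(-5) = 275*(-247/14) = -67925/14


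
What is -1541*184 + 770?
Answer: -282774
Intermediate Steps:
-1541*184 + 770 = -283544 + 770 = -282774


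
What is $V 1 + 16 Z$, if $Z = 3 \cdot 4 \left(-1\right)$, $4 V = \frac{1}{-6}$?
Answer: $- \frac{4609}{24} \approx -192.04$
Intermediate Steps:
$V = - \frac{1}{24}$ ($V = \frac{1}{4 \left(-6\right)} = \frac{1}{4} \left(- \frac{1}{6}\right) = - \frac{1}{24} \approx -0.041667$)
$Z = -12$ ($Z = 12 \left(-1\right) = -12$)
$V 1 + 16 Z = \left(- \frac{1}{24}\right) 1 + 16 \left(-12\right) = - \frac{1}{24} - 192 = - \frac{4609}{24}$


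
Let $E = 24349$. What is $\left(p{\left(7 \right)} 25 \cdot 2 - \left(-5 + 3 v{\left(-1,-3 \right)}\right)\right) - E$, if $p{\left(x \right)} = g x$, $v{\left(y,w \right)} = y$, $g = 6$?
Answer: $-22241$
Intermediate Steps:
$p{\left(x \right)} = 6 x$
$\left(p{\left(7 \right)} 25 \cdot 2 - \left(-5 + 3 v{\left(-1,-3 \right)}\right)\right) - E = \left(6 \cdot 7 \cdot 25 \cdot 2 + \left(\left(-3\right) \left(-1\right) + 5\right)\right) - 24349 = \left(42 \cdot 50 + \left(3 + 5\right)\right) - 24349 = \left(2100 + 8\right) - 24349 = 2108 - 24349 = -22241$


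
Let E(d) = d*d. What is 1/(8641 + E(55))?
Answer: 1/11666 ≈ 8.5719e-5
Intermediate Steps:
E(d) = d²
1/(8641 + E(55)) = 1/(8641 + 55²) = 1/(8641 + 3025) = 1/11666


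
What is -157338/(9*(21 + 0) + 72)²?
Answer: -17482/7569 ≈ -2.3097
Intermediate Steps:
-157338/(9*(21 + 0) + 72)² = -157338/(9*21 + 72)² = -157338/(189 + 72)² = -157338/(261²) = -157338/68121 = -157338*1/68121 = -17482/7569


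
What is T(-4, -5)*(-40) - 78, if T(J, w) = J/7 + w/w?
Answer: -666/7 ≈ -95.143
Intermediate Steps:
T(J, w) = 1 + J/7 (T(J, w) = J*(⅐) + 1 = J/7 + 1 = 1 + J/7)
T(-4, -5)*(-40) - 78 = (1 + (⅐)*(-4))*(-40) - 78 = (1 - 4/7)*(-40) - 78 = (3/7)*(-40) - 78 = -120/7 - 78 = -666/7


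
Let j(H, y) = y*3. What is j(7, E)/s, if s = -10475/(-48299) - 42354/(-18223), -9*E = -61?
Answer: 53689313297/6709625313 ≈ 8.0018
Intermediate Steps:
E = 61/9 (E = -1/9*(-61) = 61/9 ≈ 6.7778)
j(H, y) = 3*y
s = 2236541771/880152677 (s = -10475*(-1/48299) - 42354*(-1/18223) = 10475/48299 + 42354/18223 = 2236541771/880152677 ≈ 2.5411)
j(7, E)/s = (3*(61/9))/(2236541771/880152677) = (61/3)*(880152677/2236541771) = 53689313297/6709625313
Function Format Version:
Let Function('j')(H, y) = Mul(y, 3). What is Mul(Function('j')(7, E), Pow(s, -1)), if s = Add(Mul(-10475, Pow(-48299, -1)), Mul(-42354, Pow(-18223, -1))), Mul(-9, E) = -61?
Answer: Rational(53689313297, 6709625313) ≈ 8.0018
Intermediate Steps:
E = Rational(61, 9) (E = Mul(Rational(-1, 9), -61) = Rational(61, 9) ≈ 6.7778)
Function('j')(H, y) = Mul(3, y)
s = Rational(2236541771, 880152677) (s = Add(Mul(-10475, Rational(-1, 48299)), Mul(-42354, Rational(-1, 18223))) = Add(Rational(10475, 48299), Rational(42354, 18223)) = Rational(2236541771, 880152677) ≈ 2.5411)
Mul(Function('j')(7, E), Pow(s, -1)) = Mul(Mul(3, Rational(61, 9)), Pow(Rational(2236541771, 880152677), -1)) = Mul(Rational(61, 3), Rational(880152677, 2236541771)) = Rational(53689313297, 6709625313)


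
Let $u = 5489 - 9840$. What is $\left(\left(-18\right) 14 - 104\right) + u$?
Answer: $-4707$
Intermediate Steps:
$u = -4351$ ($u = 5489 - 9840 = -4351$)
$\left(\left(-18\right) 14 - 104\right) + u = \left(\left(-18\right) 14 - 104\right) - 4351 = \left(-252 - 104\right) - 4351 = -356 - 4351 = -4707$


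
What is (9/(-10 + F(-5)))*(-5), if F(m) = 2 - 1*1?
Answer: 5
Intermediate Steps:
F(m) = 1 (F(m) = 2 - 1 = 1)
(9/(-10 + F(-5)))*(-5) = (9/(-10 + 1))*(-5) = (9/(-9))*(-5) = (9*(-⅑))*(-5) = -1*(-5) = 5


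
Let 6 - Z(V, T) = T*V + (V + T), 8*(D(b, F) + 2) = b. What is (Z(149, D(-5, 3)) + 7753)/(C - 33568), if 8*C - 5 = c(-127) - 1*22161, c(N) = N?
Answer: -64030/290827 ≈ -0.22017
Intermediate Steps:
D(b, F) = -2 + b/8
C = -22283/8 (C = 5/8 + (-127 - 1*22161)/8 = 5/8 + (-127 - 22161)/8 = 5/8 + (⅛)*(-22288) = 5/8 - 2786 = -22283/8 ≈ -2785.4)
Z(V, T) = 6 - T - V - T*V (Z(V, T) = 6 - (T*V + (V + T)) = 6 - (T*V + (T + V)) = 6 - (T + V + T*V) = 6 + (-T - V - T*V) = 6 - T - V - T*V)
(Z(149, D(-5, 3)) + 7753)/(C - 33568) = ((6 - (-2 + (⅛)*(-5)) - 1*149 - 1*(-2 + (⅛)*(-5))*149) + 7753)/(-22283/8 - 33568) = ((6 - (-2 - 5/8) - 149 - 1*(-2 - 5/8)*149) + 7753)/(-290827/8) = ((6 - 1*(-21/8) - 149 - 1*(-21/8)*149) + 7753)*(-8/290827) = ((6 + 21/8 - 149 + 3129/8) + 7753)*(-8/290827) = (1003/4 + 7753)*(-8/290827) = (32015/4)*(-8/290827) = -64030/290827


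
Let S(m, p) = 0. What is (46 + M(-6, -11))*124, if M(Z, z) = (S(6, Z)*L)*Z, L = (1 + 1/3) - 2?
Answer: 5704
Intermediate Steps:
L = -2/3 (L = (1 + 1/3) - 2 = 4/3 - 2 = -2/3 ≈ -0.66667)
M(Z, z) = 0 (M(Z, z) = (0*(-2/3))*Z = 0*Z = 0)
(46 + M(-6, -11))*124 = (46 + 0)*124 = 46*124 = 5704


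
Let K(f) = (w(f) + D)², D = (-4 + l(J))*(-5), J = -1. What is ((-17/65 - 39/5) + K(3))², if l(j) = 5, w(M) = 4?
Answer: 210681/4225 ≈ 49.865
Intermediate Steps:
D = -5 (D = (-4 + 5)*(-5) = 1*(-5) = -5)
K(f) = 1 (K(f) = (4 - 5)² = (-1)² = 1)
((-17/65 - 39/5) + K(3))² = ((-17/65 - 39/5) + 1)² = (-524/65 + 1)² = (-459/65)² = 210681/4225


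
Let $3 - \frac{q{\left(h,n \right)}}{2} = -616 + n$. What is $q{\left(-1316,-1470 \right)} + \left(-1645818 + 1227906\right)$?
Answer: $-413734$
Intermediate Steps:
$q{\left(h,n \right)} = 1238 - 2 n$ ($q{\left(h,n \right)} = 6 - 2 \left(-616 + n\right) = 6 - \left(-1232 + 2 n\right) = 1238 - 2 n$)
$q{\left(-1316,-1470 \right)} + \left(-1645818 + 1227906\right) = \left(1238 - -2940\right) + \left(-1645818 + 1227906\right) = \left(1238 + 2940\right) - 417912 = 4178 - 417912 = -413734$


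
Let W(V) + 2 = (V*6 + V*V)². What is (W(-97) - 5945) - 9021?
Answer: 77900961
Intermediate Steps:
W(V) = -2 + (V² + 6*V)² (W(V) = -2 + (V*6 + V*V)² = -2 + (6*V + V²)² = -2 + (V² + 6*V)²)
(W(-97) - 5945) - 9021 = ((-2 + (-97)²*(6 - 97)²) - 5945) - 9021 = ((-2 + 9409*(-91)²) - 5945) - 9021 = ((-2 + 9409*8281) - 5945) - 9021 = ((-2 + 77915929) - 5945) - 9021 = (77915927 - 5945) - 9021 = 77909982 - 9021 = 77900961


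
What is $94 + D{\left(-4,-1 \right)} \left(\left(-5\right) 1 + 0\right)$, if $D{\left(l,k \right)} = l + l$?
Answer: $134$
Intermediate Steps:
$D{\left(l,k \right)} = 2 l$
$94 + D{\left(-4,-1 \right)} \left(\left(-5\right) 1 + 0\right) = 94 + 2 \left(-4\right) \left(\left(-5\right) 1 + 0\right) = 94 - 8 \left(-5 + 0\right) = 94 - -40 = 94 + 40 = 134$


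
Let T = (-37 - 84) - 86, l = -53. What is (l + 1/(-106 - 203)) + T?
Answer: -80341/309 ≈ -260.00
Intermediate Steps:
T = -207 (T = -121 - 86 = -207)
(l + 1/(-106 - 203)) + T = (-53 + 1/(-106 - 203)) - 207 = (-53 + 1/(-309)) - 207 = (-53 - 1/309) - 207 = -16378/309 - 207 = -80341/309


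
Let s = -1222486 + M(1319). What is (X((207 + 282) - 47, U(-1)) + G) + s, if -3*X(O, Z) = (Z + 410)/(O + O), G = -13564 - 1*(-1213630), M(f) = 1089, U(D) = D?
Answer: -56570221/2652 ≈ -21331.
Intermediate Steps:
s = -1221397 (s = -1222486 + 1089 = -1221397)
G = 1200066 (G = -13564 + 1213630 = 1200066)
X(O, Z) = -(410 + Z)/(6*O) (X(O, Z) = -(Z + 410)/(3*(O + O)) = -(410 + Z)/(3*(2*O)) = -(410 + Z)*1/(2*O)/3 = -(410 + Z)/(6*O))
(X((207 + 282) - 47, U(-1)) + G) + s = ((-410 - 1*(-1))/(6*((207 + 282) - 47)) + 1200066) - 1221397 = ((-410 + 1)/(6*(489 - 47)) + 1200066) - 1221397 = ((⅙)*(-409)/442 + 1200066) - 1221397 = ((⅙)*(1/442)*(-409) + 1200066) - 1221397 = (-409/2652 + 1200066) - 1221397 = 3182574623/2652 - 1221397 = -56570221/2652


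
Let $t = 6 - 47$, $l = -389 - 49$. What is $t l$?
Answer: $17958$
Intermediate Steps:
$l = -438$
$t = -41$ ($t = 6 - 47 = -41$)
$t l = \left(-41\right) \left(-438\right) = 17958$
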